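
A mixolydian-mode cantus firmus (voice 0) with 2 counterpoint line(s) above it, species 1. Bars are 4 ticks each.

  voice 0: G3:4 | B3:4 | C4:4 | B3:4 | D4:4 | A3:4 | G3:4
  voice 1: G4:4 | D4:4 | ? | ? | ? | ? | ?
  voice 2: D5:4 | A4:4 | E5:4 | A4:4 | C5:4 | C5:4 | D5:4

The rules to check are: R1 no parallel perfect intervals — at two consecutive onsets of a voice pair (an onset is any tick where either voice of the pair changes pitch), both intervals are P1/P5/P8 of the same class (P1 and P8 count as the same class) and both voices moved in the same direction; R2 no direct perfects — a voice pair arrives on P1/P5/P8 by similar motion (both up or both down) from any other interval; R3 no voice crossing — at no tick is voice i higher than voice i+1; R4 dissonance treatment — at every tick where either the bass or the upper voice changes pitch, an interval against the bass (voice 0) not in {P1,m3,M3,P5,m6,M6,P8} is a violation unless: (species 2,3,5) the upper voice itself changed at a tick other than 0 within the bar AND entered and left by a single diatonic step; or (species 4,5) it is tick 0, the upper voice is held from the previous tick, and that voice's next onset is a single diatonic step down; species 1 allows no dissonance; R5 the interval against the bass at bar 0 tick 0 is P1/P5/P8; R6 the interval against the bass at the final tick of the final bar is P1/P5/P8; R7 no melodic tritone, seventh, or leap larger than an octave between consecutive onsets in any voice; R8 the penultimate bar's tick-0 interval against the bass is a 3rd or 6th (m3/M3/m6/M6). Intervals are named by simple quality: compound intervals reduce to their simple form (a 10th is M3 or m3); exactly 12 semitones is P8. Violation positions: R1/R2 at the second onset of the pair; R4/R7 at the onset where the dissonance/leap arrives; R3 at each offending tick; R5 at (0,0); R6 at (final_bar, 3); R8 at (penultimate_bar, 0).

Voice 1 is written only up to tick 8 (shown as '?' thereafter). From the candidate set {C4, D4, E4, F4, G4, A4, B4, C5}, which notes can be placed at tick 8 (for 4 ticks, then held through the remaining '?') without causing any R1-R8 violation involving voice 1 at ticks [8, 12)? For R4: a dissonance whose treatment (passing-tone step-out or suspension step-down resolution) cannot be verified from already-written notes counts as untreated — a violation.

{C4}

C4: legal
D4: violates R4
E4: violates R2
F4: violates R4
G4: violates R2
A4: violates R1
B4: violates R4
C5: violates R2,R7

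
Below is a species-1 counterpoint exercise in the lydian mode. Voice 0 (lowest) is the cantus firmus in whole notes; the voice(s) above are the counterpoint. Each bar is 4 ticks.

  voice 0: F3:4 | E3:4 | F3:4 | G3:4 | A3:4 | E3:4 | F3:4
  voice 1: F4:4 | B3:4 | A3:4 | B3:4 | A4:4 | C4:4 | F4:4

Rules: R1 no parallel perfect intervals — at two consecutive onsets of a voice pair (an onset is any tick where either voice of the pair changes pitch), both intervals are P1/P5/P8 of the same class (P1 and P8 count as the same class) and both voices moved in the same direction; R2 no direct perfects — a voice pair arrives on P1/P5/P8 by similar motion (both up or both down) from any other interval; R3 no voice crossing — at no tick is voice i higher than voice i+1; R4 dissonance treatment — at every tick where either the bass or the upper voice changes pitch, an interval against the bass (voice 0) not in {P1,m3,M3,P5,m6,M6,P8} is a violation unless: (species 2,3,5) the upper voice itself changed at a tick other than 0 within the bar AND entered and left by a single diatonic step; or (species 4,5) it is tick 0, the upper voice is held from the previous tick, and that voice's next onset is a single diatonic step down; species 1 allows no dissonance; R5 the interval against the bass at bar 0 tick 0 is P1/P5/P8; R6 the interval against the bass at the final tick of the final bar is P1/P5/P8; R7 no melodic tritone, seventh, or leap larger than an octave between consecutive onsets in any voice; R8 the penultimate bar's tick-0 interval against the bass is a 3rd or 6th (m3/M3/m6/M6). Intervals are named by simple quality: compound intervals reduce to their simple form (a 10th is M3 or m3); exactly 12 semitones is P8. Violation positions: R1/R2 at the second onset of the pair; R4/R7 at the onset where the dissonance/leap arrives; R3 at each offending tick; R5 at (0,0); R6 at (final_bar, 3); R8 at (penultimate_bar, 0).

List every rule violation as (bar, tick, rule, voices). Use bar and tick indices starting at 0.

bar 0: v0=F3 v1=F4 downbeat P8
bar 1: v0=E3 v1=B3 downbeat P5
bar 2: v0=F3 v1=A3 downbeat M3
bar 3: v0=G3 v1=B3 downbeat M3
bar 4: v0=A3 v1=A4 downbeat P8
bar 5: v0=E3 v1=C4 downbeat m6
bar 6: v0=F3 v1=F4 downbeat P8
  -> R2 @ bar 1 tick 0 v(0, 1): F3/F4 P8 -> E3/B3 P5 similar
  -> R7 @ bar 1 tick 0 v(1,): F4->B3 leap 6st
  -> R2 @ bar 4 tick 0 v(0, 1): G3/B3 M3 -> A3/A4 P8 similar
  -> R7 @ bar 4 tick 0 v(1,): B3->A4 leap 10st
  -> R2 @ bar 6 tick 0 v(0, 1): E3/C4 m6 -> F3/F4 P8 similar

(1, 0, R2, (0, 1))
(1, 0, R7, (1,))
(4, 0, R2, (0, 1))
(4, 0, R7, (1,))
(6, 0, R2, (0, 1))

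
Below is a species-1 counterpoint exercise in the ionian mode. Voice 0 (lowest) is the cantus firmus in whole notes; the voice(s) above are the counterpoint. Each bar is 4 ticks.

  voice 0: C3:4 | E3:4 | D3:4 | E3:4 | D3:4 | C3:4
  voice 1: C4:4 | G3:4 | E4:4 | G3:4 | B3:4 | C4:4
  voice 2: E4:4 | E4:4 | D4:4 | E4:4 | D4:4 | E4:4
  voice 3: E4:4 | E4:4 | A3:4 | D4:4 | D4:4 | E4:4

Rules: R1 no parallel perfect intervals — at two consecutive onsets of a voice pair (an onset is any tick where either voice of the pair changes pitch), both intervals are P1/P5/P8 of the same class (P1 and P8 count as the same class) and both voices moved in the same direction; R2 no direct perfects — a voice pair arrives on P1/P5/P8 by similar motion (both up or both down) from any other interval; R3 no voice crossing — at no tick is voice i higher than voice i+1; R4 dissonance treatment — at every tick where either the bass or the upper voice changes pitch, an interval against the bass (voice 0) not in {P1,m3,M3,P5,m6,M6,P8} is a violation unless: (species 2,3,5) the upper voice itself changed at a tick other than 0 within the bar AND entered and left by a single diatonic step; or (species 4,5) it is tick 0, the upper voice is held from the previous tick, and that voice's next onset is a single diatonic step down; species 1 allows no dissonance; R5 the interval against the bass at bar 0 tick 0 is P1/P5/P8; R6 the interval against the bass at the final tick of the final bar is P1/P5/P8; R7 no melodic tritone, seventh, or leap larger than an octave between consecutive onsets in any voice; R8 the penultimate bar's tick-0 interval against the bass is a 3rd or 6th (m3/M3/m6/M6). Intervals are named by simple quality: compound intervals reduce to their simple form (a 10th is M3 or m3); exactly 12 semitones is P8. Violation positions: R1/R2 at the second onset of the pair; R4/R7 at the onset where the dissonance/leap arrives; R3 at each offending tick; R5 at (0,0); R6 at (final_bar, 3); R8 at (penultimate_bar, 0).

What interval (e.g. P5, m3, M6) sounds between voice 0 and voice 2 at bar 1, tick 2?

voice 0=E3 voice 2=E4 -> P8

P8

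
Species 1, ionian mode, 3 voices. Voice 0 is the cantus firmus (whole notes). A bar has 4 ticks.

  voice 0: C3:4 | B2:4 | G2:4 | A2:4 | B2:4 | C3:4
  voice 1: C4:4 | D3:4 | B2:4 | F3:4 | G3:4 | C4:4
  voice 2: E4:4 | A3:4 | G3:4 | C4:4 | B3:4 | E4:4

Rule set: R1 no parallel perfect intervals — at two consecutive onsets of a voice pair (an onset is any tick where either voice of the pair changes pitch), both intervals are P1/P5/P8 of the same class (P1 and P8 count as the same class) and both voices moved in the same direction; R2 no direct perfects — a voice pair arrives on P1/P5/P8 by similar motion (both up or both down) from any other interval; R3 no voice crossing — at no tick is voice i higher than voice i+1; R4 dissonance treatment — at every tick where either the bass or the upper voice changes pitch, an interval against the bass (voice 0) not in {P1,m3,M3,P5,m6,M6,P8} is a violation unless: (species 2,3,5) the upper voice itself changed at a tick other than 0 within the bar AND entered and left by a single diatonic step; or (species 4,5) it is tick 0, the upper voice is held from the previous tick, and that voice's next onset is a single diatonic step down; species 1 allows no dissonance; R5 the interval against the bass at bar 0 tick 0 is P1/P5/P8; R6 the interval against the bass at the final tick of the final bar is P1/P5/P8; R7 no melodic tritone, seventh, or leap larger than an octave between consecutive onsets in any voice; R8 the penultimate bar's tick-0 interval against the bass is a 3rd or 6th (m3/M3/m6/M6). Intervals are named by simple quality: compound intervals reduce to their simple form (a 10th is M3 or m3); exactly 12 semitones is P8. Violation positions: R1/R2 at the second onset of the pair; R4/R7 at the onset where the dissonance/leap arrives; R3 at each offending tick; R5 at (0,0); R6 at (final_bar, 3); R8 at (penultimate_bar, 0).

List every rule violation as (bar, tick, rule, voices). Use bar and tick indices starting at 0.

bar 0: v0=C3 v1=C4 v2=E4 downbeat M3
bar 1: v0=B2 v1=D3 v2=A3 downbeat m7
bar 2: v0=G2 v1=B2 v2=G3 downbeat P8
bar 3: v0=A2 v1=F3 v2=C4 downbeat m3
bar 4: v0=B2 v1=G3 v2=B3 downbeat P8
bar 5: v0=C3 v1=C4 v2=E4 downbeat M3
  -> R5 @ bar 0 tick 0 v(0, 2): opens on M3
  -> R2 @ bar 1 tick 0 v(1, 2): C4/E4 M3 -> D3/A3 P5 similar
  -> R4 @ bar 1 tick 0 v(0, 2): B2/A3 m7 untreated
  -> R7 @ bar 1 tick 0 v(1,): C4->D3 leap 10st
  -> R2 @ bar 2 tick 0 v(0, 2): B2/A3 m7 -> G2/G3 P8 similar
  -> R2 @ bar 3 tick 0 v(1, 2): B2/G3 m6 -> F3/C4 P5 similar
  -> R7 @ bar 3 tick 0 v(1,): B2->F3 leap 6st
  -> R8 @ bar 4 tick 0 v(0, 2): penult P8 not 3rd/6th
  -> R2 @ bar 5 tick 0 v(0, 1): B2/G3 m6 -> C3/C4 P8 similar
  -> R6 @ bar 5 tick 3 v(0, 2): closes on M3

(0, 0, R5, (0, 2))
(1, 0, R2, (1, 2))
(1, 0, R4, (0, 2))
(1, 0, R7, (1,))
(2, 0, R2, (0, 2))
(3, 0, R2, (1, 2))
(3, 0, R7, (1,))
(4, 0, R8, (0, 2))
(5, 0, R2, (0, 1))
(5, 3, R6, (0, 2))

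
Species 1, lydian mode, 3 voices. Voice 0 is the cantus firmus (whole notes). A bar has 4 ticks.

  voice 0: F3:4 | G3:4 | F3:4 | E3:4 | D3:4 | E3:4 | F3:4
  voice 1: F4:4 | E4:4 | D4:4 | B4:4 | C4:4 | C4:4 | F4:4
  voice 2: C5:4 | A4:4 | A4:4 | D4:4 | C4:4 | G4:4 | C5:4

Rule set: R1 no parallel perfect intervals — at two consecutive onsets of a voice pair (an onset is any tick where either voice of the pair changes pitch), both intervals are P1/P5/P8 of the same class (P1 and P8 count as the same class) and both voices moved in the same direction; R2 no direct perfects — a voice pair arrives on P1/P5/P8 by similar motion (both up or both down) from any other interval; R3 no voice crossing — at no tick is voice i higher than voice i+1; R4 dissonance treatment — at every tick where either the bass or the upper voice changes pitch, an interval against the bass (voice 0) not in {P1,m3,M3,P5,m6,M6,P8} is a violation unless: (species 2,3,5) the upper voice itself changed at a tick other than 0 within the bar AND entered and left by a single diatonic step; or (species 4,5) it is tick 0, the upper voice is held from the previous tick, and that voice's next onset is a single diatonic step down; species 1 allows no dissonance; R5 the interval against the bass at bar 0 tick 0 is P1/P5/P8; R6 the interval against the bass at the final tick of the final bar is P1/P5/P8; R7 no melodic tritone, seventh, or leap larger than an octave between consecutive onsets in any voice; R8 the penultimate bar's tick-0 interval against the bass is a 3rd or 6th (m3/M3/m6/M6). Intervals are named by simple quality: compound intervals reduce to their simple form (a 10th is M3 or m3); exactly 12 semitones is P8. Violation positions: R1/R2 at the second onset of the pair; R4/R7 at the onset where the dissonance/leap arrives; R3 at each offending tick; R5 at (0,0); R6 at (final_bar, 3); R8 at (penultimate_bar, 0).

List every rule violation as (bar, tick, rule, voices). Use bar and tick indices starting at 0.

(1, 0, R4, (0, 2))
(3, 0, R3, (1, 2))
(3, 0, R4, (0, 2))
(3, 1, R3, (1, 2))
(3, 2, R3, (1, 2))
(3, 3, R3, (1, 2))
(4, 0, R2, (1, 2))
(4, 0, R4, (0, 1))
(4, 0, R4, (0, 2))
(4, 0, R7, (1,))
(6, 0, R1, (1, 2))
(6, 0, R2, (0, 1))
(6, 0, R2, (0, 2))

bar 0: v0=F3 v1=F4 v2=C5 downbeat P5
bar 1: v0=G3 v1=E4 v2=A4 downbeat M2
bar 2: v0=F3 v1=D4 v2=A4 downbeat M3
bar 3: v0=E3 v1=B4 v2=D4 downbeat m7
bar 4: v0=D3 v1=C4 v2=C4 downbeat m7
bar 5: v0=E3 v1=C4 v2=G4 downbeat m3
bar 6: v0=F3 v1=F4 v2=C5 downbeat P5
  -> R4 @ bar 1 tick 0 v(0, 2): G3/A4 M2 untreated
  -> R3 @ bar 3 tick 0 v(1, 2): B4 above D4
  -> R4 @ bar 3 tick 0 v(0, 2): E3/D4 m7 untreated
  -> R3 @ bar 3 tick 1 v(1, 2): B4 above D4
  -> R3 @ bar 3 tick 2 v(1, 2): B4 above D4
  -> R3 @ bar 3 tick 3 v(1, 2): B4 above D4
  -> R2 @ bar 4 tick 0 v(1, 2): B4/D4 M6 -> C4/C4 P1 similar
  -> R4 @ bar 4 tick 0 v(0, 1): D3/C4 m7 untreated
  -> R4 @ bar 4 tick 0 v(0, 2): D3/C4 m7 untreated
  -> R7 @ bar 4 tick 0 v(1,): B4->C4 leap 11st
  -> R1 @ bar 6 tick 0 v(1, 2): C4/G4 P5 -> F4/C5 P5 similar
  -> R2 @ bar 6 tick 0 v(0, 1): E3/C4 m6 -> F3/F4 P8 similar
  -> R2 @ bar 6 tick 0 v(0, 2): E3/G4 m3 -> F3/C5 P5 similar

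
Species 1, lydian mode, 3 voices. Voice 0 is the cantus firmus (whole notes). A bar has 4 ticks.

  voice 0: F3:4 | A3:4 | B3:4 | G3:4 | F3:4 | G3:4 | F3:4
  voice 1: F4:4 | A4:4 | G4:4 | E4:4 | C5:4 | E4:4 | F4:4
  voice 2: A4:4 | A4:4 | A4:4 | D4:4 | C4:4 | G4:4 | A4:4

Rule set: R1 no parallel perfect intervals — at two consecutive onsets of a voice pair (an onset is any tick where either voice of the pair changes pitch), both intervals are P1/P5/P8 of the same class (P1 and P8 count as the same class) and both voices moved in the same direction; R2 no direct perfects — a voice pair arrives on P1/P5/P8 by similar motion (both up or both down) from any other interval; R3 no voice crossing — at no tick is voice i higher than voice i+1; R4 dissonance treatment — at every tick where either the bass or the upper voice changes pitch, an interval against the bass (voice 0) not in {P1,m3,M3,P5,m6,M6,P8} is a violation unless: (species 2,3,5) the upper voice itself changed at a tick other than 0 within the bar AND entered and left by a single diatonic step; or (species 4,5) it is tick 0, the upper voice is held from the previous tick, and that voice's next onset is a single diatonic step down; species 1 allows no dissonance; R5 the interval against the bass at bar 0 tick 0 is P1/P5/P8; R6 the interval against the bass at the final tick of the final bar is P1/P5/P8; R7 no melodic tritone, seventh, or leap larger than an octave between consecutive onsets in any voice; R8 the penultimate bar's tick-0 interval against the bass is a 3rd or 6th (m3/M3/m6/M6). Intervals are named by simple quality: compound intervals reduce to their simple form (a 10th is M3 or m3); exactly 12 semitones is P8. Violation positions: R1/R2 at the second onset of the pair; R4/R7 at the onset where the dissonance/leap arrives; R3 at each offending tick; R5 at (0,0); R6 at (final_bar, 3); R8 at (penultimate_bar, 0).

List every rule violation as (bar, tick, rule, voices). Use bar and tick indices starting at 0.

bar 0: v0=F3 v1=F4 v2=A4 downbeat M3
bar 1: v0=A3 v1=A4 v2=A4 downbeat P8
bar 2: v0=B3 v1=G4 v2=A4 downbeat m7
bar 3: v0=G3 v1=E4 v2=D4 downbeat P5
bar 4: v0=F3 v1=C5 v2=C4 downbeat P5
bar 5: v0=G3 v1=E4 v2=G4 downbeat P8
bar 6: v0=F3 v1=F4 v2=A4 downbeat M3
  -> R5 @ bar 0 tick 0 v(0, 2): opens on M3
  -> R1 @ bar 1 tick 0 v(0, 1): F3/F4 P8 -> A3/A4 P8 similar
  -> R4 @ bar 2 tick 0 v(0, 2): B3/A4 m7 untreated
  -> R2 @ bar 3 tick 0 v(0, 2): B3/A4 m7 -> G3/D4 P5 similar
  -> R3 @ bar 3 tick 0 v(1, 2): E4 above D4
  -> R3 @ bar 3 tick 1 v(1, 2): E4 above D4
  -> R3 @ bar 3 tick 2 v(1, 2): E4 above D4
  -> R3 @ bar 3 tick 3 v(1, 2): E4 above D4
  -> R1 @ bar 4 tick 0 v(0, 2): G3/D4 P5 -> F3/C4 P5 similar
  -> R3 @ bar 4 tick 0 v(1, 2): C5 above C4
  -> R3 @ bar 4 tick 1 v(1, 2): C5 above C4
  -> R3 @ bar 4 tick 2 v(1, 2): C5 above C4
  -> R3 @ bar 4 tick 3 v(1, 2): C5 above C4
  -> R2 @ bar 5 tick 0 v(0, 2): F3/C4 P5 -> G3/G4 P8 similar
  -> R8 @ bar 5 tick 0 v(0, 2): penult P8 not 3rd/6th
  -> R6 @ bar 6 tick 3 v(0, 2): closes on M3

(0, 0, R5, (0, 2))
(1, 0, R1, (0, 1))
(2, 0, R4, (0, 2))
(3, 0, R2, (0, 2))
(3, 0, R3, (1, 2))
(3, 1, R3, (1, 2))
(3, 2, R3, (1, 2))
(3, 3, R3, (1, 2))
(4, 0, R1, (0, 2))
(4, 0, R3, (1, 2))
(4, 1, R3, (1, 2))
(4, 2, R3, (1, 2))
(4, 3, R3, (1, 2))
(5, 0, R2, (0, 2))
(5, 0, R8, (0, 2))
(6, 3, R6, (0, 2))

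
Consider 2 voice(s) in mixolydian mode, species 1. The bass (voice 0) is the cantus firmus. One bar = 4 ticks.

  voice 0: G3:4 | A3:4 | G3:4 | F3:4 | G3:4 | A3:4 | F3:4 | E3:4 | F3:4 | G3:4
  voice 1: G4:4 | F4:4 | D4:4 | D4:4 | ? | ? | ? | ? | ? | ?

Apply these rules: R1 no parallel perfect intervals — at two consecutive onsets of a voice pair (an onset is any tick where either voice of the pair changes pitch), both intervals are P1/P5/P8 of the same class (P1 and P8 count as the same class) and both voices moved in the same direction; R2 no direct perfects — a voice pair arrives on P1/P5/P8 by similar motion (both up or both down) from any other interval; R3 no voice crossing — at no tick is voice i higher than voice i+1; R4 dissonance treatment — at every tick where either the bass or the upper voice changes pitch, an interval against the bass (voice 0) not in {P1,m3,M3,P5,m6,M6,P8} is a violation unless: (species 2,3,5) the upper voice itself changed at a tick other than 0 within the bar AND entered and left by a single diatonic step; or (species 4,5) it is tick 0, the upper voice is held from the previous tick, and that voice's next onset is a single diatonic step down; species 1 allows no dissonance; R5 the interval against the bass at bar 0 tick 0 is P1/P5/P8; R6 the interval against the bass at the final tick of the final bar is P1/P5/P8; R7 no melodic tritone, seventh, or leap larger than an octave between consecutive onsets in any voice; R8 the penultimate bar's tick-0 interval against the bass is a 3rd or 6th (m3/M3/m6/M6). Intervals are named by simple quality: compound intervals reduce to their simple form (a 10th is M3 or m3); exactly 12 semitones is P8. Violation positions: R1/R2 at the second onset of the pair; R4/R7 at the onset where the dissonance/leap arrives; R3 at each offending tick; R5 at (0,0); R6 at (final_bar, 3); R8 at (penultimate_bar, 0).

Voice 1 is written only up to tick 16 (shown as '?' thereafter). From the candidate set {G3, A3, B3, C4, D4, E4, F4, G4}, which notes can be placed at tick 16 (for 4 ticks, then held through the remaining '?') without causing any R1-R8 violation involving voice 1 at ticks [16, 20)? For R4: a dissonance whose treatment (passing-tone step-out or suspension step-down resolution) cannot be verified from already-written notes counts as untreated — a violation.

{B3, D4, E4, G3}

G3: legal
A3: violates R4
B3: legal
C4: violates R4
D4: legal
E4: legal
F4: violates R4
G4: violates R2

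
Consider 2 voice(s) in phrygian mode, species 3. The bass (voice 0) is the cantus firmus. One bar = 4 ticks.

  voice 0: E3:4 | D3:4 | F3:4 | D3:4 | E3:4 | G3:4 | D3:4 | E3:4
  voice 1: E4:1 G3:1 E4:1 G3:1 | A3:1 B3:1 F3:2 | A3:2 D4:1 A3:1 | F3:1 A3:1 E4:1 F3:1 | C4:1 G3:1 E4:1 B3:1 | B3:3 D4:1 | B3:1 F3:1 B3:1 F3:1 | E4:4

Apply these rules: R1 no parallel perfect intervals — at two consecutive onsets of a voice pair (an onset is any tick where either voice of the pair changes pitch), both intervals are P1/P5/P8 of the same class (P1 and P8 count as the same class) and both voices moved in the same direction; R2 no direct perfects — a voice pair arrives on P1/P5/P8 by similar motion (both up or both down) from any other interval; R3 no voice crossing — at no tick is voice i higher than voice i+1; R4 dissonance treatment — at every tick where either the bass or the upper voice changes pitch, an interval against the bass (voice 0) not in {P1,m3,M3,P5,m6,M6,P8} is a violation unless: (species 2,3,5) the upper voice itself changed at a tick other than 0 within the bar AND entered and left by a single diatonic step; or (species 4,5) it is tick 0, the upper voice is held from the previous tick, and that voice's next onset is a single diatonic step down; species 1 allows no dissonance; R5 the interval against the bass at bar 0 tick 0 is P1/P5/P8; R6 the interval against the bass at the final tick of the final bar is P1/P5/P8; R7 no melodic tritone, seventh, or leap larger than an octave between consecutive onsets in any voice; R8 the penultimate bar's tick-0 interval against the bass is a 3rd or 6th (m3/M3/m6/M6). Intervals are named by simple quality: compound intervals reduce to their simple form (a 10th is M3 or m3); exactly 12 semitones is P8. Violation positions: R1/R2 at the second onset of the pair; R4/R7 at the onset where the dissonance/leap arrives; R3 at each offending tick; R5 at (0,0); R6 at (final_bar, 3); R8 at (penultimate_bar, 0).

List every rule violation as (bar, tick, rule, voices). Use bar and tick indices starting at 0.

(1, 2, R7, (1,))
(3, 2, R4, (0, 1))
(3, 3, R7, (1,))
(6, 1, R7, (1,))
(6, 2, R7, (1,))
(6, 3, R7, (1,))
(7, 0, R2, (0, 1))
(7, 0, R7, (1,))

bar 0: v0=E3 v1=E4 downbeat P8
bar 1: v0=D3 v1=A3 downbeat P5
bar 2: v0=F3 v1=A3 downbeat M3
bar 3: v0=D3 v1=F3 downbeat m3
bar 4: v0=E3 v1=C4 downbeat m6
bar 5: v0=G3 v1=B3 downbeat M3
bar 6: v0=D3 v1=B3 downbeat M6
bar 7: v0=E3 v1=E4 downbeat P8
  -> R7 @ bar 1 tick 2 v(1,): B3->F3 leap 6st
  -> R4 @ bar 3 tick 2 v(0, 1): D3/E4 M2 untreated
  -> R7 @ bar 3 tick 3 v(1,): E4->F3 leap 11st
  -> R7 @ bar 6 tick 1 v(1,): B3->F3 leap 6st
  -> R7 @ bar 6 tick 2 v(1,): F3->B3 leap 6st
  -> R7 @ bar 6 tick 3 v(1,): B3->F3 leap 6st
  -> R2 @ bar 7 tick 0 v(0, 1): D3/F3 m3 -> E3/E4 P8 similar
  -> R7 @ bar 7 tick 0 v(1,): F3->E4 leap 11st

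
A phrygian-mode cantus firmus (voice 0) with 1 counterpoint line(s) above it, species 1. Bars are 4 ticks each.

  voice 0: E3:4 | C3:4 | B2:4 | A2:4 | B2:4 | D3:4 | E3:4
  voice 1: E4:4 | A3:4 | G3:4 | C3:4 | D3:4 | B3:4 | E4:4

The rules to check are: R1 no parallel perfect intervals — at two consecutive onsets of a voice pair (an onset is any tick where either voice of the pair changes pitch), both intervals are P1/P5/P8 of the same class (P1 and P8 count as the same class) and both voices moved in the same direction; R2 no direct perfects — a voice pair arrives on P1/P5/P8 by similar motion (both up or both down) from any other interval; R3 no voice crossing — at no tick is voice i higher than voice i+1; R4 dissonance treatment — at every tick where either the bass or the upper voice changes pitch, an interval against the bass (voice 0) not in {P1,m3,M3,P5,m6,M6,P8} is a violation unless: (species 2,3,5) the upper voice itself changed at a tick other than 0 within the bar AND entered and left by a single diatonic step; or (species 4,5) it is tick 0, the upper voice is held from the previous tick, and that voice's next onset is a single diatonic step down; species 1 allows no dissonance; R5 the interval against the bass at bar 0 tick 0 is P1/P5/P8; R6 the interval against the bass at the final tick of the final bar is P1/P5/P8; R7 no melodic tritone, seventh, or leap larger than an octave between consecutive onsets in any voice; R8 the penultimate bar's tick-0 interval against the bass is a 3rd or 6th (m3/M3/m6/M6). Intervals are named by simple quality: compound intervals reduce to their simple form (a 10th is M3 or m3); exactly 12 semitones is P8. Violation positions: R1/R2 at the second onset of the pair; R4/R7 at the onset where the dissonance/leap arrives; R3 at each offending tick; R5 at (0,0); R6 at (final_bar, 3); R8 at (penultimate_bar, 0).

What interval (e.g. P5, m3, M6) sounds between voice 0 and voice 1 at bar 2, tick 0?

voice 0=B2 voice 1=G3 -> m6

m6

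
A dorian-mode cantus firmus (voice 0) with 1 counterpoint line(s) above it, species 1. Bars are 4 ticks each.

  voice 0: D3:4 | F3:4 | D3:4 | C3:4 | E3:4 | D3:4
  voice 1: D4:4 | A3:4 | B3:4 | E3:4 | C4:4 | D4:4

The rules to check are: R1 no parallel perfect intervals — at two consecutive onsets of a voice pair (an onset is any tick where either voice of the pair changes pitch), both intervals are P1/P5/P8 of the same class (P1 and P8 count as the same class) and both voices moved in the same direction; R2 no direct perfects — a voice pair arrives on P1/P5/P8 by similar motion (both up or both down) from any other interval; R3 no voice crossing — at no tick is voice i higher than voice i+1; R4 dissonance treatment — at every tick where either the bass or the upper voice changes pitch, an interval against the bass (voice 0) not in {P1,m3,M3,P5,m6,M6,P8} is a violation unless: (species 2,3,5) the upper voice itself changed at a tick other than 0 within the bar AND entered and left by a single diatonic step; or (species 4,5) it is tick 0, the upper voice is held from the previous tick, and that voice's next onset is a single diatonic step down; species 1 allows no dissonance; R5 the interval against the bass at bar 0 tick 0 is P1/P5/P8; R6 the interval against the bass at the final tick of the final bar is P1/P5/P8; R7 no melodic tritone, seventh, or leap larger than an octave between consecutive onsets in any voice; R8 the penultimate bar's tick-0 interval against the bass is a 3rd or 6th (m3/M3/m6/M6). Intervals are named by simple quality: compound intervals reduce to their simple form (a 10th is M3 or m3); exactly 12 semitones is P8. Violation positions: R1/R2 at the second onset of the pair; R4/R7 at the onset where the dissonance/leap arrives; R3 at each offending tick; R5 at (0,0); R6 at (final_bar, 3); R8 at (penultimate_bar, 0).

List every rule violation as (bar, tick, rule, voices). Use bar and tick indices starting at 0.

bar 0: v0=D3 v1=D4 downbeat P8
bar 1: v0=F3 v1=A3 downbeat M3
bar 2: v0=D3 v1=B3 downbeat M6
bar 3: v0=C3 v1=E3 downbeat M3
bar 4: v0=E3 v1=C4 downbeat m6
bar 5: v0=D3 v1=D4 downbeat P8

No violations across 6 bars (D3..D3 vs D4..D4).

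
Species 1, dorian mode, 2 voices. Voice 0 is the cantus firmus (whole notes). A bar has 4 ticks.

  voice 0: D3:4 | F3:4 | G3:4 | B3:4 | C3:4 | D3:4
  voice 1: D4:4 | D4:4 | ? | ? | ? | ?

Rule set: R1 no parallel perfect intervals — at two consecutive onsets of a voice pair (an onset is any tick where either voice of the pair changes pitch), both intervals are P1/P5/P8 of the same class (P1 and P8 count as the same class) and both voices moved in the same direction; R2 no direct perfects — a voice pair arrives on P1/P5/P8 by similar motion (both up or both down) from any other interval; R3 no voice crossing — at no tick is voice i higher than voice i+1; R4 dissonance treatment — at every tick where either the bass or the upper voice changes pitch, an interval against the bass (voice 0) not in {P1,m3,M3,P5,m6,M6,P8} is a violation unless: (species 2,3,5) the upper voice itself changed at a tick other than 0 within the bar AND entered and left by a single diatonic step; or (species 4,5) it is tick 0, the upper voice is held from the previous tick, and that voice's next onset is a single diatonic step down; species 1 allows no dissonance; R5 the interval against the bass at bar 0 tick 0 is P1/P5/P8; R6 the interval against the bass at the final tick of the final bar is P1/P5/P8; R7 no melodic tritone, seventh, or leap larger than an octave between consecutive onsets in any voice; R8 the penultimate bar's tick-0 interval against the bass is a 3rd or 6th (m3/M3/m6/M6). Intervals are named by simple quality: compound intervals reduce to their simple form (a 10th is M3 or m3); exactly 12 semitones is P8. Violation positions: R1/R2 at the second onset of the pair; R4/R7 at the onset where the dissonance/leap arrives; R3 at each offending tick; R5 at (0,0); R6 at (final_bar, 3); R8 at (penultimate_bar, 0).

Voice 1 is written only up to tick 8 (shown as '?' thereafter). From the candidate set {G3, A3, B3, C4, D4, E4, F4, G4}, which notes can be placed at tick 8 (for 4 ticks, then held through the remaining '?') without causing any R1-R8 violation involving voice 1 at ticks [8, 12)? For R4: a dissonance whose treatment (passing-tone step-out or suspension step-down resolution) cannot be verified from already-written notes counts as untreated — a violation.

G3: legal
A3: violates R4
B3: legal
C4: violates R4
D4: legal
E4: legal
F4: violates R4
G4: violates R2

{B3, D4, E4, G3}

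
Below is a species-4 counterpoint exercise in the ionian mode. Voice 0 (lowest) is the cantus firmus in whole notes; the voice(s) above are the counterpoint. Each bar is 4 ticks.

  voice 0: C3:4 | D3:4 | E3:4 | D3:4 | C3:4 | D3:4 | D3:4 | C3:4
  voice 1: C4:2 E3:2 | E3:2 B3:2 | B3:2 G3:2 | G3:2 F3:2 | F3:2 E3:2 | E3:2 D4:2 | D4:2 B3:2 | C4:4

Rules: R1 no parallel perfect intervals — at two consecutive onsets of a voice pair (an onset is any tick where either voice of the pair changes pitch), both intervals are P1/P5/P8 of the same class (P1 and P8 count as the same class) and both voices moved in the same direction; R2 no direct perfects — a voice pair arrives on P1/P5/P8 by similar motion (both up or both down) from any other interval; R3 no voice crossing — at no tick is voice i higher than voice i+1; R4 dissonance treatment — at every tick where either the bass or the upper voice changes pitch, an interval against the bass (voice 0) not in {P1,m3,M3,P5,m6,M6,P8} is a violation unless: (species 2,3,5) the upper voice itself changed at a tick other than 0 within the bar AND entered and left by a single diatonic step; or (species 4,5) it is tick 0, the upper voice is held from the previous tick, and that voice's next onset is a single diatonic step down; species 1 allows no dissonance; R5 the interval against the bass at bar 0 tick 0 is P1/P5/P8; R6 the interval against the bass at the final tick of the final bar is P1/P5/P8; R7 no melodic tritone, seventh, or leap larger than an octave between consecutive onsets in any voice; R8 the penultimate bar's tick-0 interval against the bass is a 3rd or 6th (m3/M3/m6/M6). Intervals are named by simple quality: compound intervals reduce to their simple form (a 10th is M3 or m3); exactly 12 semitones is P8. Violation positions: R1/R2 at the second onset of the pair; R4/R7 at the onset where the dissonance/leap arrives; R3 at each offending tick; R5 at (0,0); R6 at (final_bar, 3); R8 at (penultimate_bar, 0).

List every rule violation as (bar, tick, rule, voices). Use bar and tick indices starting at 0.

(1, 0, R4, (0, 1))
(5, 0, R4, (0, 1))
(5, 2, R7, (1,))
(6, 0, R8, (0, 1))

bar 0: v0=C3 v1=C4 downbeat P8
bar 1: v0=D3 v1=E3 downbeat M2
bar 2: v0=E3 v1=B3 downbeat P5
bar 3: v0=D3 v1=G3 downbeat P4
bar 4: v0=C3 v1=F3 downbeat P4
bar 5: v0=D3 v1=E3 downbeat M2
bar 6: v0=D3 v1=D4 downbeat P8
bar 7: v0=C3 v1=C4 downbeat P8
  -> R4 @ bar 1 tick 0 v(0, 1): D3/E3 M2 untreated
  -> R4 @ bar 5 tick 0 v(0, 1): D3/E3 M2 untreated
  -> R7 @ bar 5 tick 2 v(1,): E3->D4 leap 10st
  -> R8 @ bar 6 tick 0 v(0, 1): penult P8 not 3rd/6th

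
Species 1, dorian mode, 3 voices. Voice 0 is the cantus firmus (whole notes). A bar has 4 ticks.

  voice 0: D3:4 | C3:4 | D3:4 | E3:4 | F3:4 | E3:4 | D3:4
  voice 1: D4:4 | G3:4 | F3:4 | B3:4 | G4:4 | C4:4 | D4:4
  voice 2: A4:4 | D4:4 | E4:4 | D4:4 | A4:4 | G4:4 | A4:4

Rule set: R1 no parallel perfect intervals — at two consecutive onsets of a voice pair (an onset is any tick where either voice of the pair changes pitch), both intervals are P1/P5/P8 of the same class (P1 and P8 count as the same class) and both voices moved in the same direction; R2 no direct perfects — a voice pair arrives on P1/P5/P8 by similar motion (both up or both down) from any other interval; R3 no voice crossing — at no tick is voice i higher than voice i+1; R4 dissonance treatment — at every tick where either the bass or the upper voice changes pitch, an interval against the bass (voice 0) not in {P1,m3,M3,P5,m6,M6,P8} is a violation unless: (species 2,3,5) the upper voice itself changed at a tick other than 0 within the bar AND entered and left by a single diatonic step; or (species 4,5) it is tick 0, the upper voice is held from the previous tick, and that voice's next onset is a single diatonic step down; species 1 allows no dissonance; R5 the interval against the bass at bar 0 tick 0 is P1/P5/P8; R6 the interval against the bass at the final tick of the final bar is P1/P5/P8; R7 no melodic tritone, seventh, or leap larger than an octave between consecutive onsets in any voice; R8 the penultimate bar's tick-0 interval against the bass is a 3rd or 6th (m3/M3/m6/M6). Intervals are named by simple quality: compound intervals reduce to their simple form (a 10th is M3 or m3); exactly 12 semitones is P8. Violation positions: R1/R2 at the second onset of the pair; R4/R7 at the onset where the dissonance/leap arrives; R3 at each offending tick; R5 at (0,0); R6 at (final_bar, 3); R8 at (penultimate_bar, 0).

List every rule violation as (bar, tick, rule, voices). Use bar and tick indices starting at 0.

(1, 0, R1, (1, 2))
(1, 0, R2, (0, 1))
(1, 0, R4, (0, 2))
(2, 0, R4, (0, 2))
(3, 0, R2, (0, 1))
(3, 0, R4, (0, 2))
(3, 0, R7, (1,))
(4, 0, R4, (0, 1))
(5, 0, R2, (1, 2))
(6, 0, R1, (1, 2))

bar 0: v0=D3 v1=D4 v2=A4 downbeat P5
bar 1: v0=C3 v1=G3 v2=D4 downbeat M2
bar 2: v0=D3 v1=F3 v2=E4 downbeat M2
bar 3: v0=E3 v1=B3 v2=D4 downbeat m7
bar 4: v0=F3 v1=G4 v2=A4 downbeat M3
bar 5: v0=E3 v1=C4 v2=G4 downbeat m3
bar 6: v0=D3 v1=D4 v2=A4 downbeat P5
  -> R1 @ bar 1 tick 0 v(1, 2): D4/A4 P5 -> G3/D4 P5 similar
  -> R2 @ bar 1 tick 0 v(0, 1): D3/D4 P8 -> C3/G3 P5 similar
  -> R4 @ bar 1 tick 0 v(0, 2): C3/D4 M2 untreated
  -> R4 @ bar 2 tick 0 v(0, 2): D3/E4 M2 untreated
  -> R2 @ bar 3 tick 0 v(0, 1): D3/F3 m3 -> E3/B3 P5 similar
  -> R4 @ bar 3 tick 0 v(0, 2): E3/D4 m7 untreated
  -> R7 @ bar 3 tick 0 v(1,): F3->B3 leap 6st
  -> R4 @ bar 4 tick 0 v(0, 1): F3/G4 M2 untreated
  -> R2 @ bar 5 tick 0 v(1, 2): G4/A4 M2 -> C4/G4 P5 similar
  -> R1 @ bar 6 tick 0 v(1, 2): C4/G4 P5 -> D4/A4 P5 similar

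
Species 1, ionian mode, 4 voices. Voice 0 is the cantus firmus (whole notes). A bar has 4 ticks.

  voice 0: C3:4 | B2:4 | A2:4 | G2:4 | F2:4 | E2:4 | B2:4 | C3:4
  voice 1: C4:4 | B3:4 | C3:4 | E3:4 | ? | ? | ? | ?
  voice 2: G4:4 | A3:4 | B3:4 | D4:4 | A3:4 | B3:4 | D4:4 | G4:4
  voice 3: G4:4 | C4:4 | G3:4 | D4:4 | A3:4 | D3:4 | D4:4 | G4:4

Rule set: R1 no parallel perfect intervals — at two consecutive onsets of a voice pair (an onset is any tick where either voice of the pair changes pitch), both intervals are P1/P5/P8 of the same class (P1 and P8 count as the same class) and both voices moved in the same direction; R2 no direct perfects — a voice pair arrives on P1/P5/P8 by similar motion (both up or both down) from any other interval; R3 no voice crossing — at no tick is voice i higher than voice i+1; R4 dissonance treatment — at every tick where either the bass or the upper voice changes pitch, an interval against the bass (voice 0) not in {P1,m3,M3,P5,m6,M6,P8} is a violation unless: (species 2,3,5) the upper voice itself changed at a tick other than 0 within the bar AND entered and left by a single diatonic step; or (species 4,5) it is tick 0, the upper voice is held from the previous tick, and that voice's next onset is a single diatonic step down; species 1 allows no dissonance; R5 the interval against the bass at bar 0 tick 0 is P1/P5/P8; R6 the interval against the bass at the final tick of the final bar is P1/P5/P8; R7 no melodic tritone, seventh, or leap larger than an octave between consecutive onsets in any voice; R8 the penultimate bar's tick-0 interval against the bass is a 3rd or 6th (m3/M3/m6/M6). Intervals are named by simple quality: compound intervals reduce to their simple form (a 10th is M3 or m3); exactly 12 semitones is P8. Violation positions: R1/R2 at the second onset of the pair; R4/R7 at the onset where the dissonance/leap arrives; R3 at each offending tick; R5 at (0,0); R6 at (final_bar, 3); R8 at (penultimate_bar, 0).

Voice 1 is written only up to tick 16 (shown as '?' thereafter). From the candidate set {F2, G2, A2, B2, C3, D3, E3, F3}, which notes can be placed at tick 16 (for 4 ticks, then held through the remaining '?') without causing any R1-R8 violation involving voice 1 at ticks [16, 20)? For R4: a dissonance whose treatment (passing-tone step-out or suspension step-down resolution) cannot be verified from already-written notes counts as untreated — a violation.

{F3}

F2: violates R2,R7
G2: violates R4
A2: violates R2
B2: violates R4
C3: violates R2
D3: violates R2
E3: violates R4
F3: legal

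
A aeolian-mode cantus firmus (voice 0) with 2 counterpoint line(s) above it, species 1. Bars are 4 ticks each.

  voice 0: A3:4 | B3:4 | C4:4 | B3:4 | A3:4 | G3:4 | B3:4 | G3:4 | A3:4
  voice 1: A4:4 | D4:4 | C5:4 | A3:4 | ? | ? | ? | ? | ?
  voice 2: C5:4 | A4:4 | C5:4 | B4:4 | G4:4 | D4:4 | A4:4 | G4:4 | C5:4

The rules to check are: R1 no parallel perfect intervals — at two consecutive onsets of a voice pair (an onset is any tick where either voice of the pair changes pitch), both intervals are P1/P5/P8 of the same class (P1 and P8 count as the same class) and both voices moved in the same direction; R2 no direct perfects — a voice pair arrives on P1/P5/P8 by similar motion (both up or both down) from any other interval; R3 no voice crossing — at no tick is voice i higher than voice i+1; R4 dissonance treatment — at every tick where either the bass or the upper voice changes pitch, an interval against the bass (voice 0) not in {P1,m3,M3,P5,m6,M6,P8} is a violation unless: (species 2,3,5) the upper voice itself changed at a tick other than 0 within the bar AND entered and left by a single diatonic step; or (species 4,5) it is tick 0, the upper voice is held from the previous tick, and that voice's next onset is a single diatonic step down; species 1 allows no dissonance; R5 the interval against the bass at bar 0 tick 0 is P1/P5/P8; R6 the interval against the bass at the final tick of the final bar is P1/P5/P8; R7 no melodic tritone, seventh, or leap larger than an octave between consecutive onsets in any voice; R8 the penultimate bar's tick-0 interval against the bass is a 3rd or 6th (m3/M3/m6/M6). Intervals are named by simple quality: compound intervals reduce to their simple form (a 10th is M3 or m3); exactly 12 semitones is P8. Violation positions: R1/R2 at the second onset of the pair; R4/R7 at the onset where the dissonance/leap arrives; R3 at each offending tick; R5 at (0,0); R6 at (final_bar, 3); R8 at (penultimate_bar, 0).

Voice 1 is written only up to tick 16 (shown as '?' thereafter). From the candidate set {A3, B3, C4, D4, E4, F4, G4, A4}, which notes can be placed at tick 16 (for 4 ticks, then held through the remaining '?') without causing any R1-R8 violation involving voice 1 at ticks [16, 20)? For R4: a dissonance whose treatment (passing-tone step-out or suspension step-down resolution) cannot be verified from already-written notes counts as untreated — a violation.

A3: legal
B3: violates R4
C4: legal
D4: violates R4
E4: legal
F4: legal
G4: violates R4,R7
A4: violates R3

{A3, C4, E4, F4}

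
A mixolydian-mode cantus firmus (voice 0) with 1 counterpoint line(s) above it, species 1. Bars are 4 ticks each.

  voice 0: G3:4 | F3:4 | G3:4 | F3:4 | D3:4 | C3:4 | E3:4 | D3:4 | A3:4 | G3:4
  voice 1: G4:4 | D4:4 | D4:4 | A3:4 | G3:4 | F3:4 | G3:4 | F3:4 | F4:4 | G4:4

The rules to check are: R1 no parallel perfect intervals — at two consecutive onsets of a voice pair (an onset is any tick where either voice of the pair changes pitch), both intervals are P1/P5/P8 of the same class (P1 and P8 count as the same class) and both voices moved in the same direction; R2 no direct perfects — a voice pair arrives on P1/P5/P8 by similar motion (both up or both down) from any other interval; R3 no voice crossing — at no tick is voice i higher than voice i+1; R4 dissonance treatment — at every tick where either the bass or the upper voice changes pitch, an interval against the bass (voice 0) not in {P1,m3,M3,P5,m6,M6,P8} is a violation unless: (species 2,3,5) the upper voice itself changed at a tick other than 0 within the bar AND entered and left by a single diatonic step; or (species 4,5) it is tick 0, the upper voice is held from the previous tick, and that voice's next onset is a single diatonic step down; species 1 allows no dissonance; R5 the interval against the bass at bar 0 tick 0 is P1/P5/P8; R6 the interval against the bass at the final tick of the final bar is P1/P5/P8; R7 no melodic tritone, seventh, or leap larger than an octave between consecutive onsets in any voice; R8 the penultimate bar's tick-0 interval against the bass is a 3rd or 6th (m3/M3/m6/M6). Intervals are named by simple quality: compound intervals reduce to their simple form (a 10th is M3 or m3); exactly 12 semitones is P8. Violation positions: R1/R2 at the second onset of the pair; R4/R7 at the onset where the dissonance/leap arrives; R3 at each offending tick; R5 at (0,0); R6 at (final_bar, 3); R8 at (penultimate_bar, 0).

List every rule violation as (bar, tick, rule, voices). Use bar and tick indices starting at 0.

(4, 0, R4, (0, 1))
(5, 0, R4, (0, 1))

bar 0: v0=G3 v1=G4 downbeat P8
bar 1: v0=F3 v1=D4 downbeat M6
bar 2: v0=G3 v1=D4 downbeat P5
bar 3: v0=F3 v1=A3 downbeat M3
bar 4: v0=D3 v1=G3 downbeat P4
bar 5: v0=C3 v1=F3 downbeat P4
bar 6: v0=E3 v1=G3 downbeat m3
bar 7: v0=D3 v1=F3 downbeat m3
bar 8: v0=A3 v1=F4 downbeat m6
bar 9: v0=G3 v1=G4 downbeat P8
  -> R4 @ bar 4 tick 0 v(0, 1): D3/G3 P4 untreated
  -> R4 @ bar 5 tick 0 v(0, 1): C3/F3 P4 untreated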